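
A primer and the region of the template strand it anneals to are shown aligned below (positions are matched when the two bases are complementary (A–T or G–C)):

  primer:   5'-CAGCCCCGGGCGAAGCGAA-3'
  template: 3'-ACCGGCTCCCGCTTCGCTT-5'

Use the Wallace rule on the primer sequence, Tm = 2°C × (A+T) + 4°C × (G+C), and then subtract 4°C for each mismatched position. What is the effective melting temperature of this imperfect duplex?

Primer base counts: A=5, T=0, G=7, C=7 → A+T=5, G+C=14
Perfect-match Tm = 2(5) + 4(14) = 10 + 56 = 66°C
Mismatches (positions where the bases are not complementary): 4 (at positions 1, 2, 6, 7)
Effective Tm = 66 − 4×4 = 66 − 16 = 50°C

50°C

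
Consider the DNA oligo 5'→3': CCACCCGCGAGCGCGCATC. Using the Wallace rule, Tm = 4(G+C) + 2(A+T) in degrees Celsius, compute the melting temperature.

Counting bases: A=3, G=5, T=1, C=10
So N_AT = 4 and N_GC = 15.
Tm = 2(4) + 4(15) = 8 + 60 = 68°C

68°C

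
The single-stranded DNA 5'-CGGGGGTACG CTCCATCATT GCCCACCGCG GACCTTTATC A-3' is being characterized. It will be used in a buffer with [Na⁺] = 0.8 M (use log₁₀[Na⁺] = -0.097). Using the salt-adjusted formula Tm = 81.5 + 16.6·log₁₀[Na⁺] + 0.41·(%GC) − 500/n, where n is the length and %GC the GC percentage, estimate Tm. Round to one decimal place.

92.7°C

Length n = 41. Base counts: G=10, A=7, C=15, T=9
G+C = 25, so %GC = 25/41 × 100 = 60.976%
Salt term: 16.6 × (-0.097) = -1.61
GC term: 0.41 × 60.976 = 25; length term: −500/41 = −12.195
Tm = 81.5 + (-1.61) + 25 − 12.195 = 92.695 → 92.7°C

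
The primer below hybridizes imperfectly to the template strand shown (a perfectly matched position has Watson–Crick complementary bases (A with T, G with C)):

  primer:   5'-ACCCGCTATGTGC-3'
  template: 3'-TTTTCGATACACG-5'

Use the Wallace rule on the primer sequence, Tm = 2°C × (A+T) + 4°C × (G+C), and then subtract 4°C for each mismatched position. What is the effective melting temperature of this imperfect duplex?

Primer base counts: A=2, T=3, G=3, C=5 → A+T=5, G+C=8
Perfect-match Tm = 2(5) + 4(8) = 10 + 32 = 42°C
Mismatches (positions where the bases are not complementary): 3 (at positions 2, 3, 4)
Effective Tm = 42 − 3×4 = 42 − 12 = 30°C

30°C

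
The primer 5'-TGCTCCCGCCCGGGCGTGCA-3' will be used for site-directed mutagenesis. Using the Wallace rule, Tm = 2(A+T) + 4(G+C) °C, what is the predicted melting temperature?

Scanning the sequence gives G=7, A=1, C=9, T=3.
So N_AT = 4 and N_GC = 16.
Tm = 2×4 + 4×16 = 72°C

72°C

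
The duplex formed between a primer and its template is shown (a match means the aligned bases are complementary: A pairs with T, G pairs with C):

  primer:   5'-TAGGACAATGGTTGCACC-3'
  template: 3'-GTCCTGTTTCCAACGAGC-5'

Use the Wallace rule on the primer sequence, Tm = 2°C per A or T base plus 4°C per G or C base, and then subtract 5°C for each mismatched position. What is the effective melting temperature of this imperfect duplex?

34°C

Primer base counts: A=5, T=4, G=5, C=4 → A+T=9, G+C=9
Perfect-match Tm = 2(9) + 4(9) = 18 + 36 = 54°C
Mismatches (positions where the bases are not complementary): 4 (at positions 1, 9, 16, 18)
Effective Tm = 54 − 4×5 = 54 − 20 = 34°C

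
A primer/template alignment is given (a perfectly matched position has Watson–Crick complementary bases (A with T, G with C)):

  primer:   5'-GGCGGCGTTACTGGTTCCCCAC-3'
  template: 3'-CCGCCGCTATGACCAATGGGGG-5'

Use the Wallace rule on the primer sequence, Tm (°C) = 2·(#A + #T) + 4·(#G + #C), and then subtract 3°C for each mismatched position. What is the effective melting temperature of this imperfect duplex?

Primer base counts: A=2, T=5, G=7, C=8 → A+T=7, G+C=15
Perfect-match Tm = 2(7) + 4(15) = 14 + 60 = 74°C
Mismatches (positions where the bases are not complementary): 3 (at positions 8, 17, 21)
Effective Tm = 74 − 3×3 = 74 − 9 = 65°C

65°C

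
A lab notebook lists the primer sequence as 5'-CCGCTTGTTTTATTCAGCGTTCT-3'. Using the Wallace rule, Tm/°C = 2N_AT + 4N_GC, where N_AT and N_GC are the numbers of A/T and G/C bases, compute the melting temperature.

66°C

Scanning the sequence gives A=2, C=6, T=11, G=4.
So N_AT = 13 and N_GC = 10.
Tm = 2×13 + 4×10 = 66°C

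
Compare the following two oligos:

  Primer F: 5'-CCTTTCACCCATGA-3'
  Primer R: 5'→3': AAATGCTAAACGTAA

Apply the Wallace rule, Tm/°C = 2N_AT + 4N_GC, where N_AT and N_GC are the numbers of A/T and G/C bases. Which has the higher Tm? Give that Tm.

Primer F: A+T=7, G+C=7 → Tm = 2(7)+4(7) = 42°C
Primer R: A+T=11, G+C=4 → Tm = 2(11)+4(4) = 38°C
42°C vs 38°C → primer F is higher.

Primer F, 42°C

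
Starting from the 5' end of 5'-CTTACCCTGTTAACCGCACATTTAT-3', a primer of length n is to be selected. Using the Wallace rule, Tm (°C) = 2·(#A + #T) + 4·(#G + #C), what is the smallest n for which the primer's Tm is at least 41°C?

First 14 bases: CTTACCCTGTTAAC → Tm = 40°C (< 41°C)
First 15 bases: CTTACCCTGTTAACC → Tm = 44°C (≥ 41°C)
Each additional base adds 2°C (A/T) or 4°C (G/C), so Tm is non-decreasing in n; n = 15 is the first length to reach 41°C.

n = 15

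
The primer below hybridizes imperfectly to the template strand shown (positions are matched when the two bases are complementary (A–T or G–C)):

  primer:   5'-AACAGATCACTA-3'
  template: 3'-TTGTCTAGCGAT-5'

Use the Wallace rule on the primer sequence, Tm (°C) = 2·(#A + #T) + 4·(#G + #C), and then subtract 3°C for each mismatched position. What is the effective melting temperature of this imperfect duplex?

Primer base counts: A=6, T=2, G=1, C=3 → A+T=8, G+C=4
Perfect-match Tm = 2(8) + 4(4) = 16 + 16 = 32°C
Mismatches (positions where the bases are not complementary): 1 (at position 9)
Effective Tm = 32 − 1×3 = 32 − 3 = 29°C

29°C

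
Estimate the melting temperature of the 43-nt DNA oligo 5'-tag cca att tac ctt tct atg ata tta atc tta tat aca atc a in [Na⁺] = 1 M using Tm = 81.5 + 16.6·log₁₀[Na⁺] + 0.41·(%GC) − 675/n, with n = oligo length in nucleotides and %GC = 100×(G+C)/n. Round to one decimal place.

75.3°C

Length n = 43. T=18, G=2, A=15, C=8
G+C = 10, so %GC = 10/43 × 100 = 23.256%
Salt term: 16.6 × (0) = 0
GC term: 0.41 × 23.256 = 9.535; length term: −675/43 = −15.698
Tm = 81.5 + (0) + 9.535 − 15.698 = 75.337 → 75.3°C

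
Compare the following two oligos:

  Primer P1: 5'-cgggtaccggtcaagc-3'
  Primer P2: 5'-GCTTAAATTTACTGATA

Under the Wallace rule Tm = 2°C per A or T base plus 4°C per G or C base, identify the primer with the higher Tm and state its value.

Primer P1: A+T=5, G+C=11 → Tm = 2(5)+4(11) = 54°C
Primer P2: A+T=13, G+C=4 → Tm = 2(13)+4(4) = 42°C
54°C vs 42°C → primer P1 is higher.

Primer P1, 54°C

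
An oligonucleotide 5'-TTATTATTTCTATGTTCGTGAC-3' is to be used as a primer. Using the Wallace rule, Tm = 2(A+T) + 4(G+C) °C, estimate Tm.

Base counts: C=3, A=4, G=3, T=12
AT pairs contribute 16, GC pairs contribute 6.
Tm = 2×16 + 4×6 = 56°C

56°C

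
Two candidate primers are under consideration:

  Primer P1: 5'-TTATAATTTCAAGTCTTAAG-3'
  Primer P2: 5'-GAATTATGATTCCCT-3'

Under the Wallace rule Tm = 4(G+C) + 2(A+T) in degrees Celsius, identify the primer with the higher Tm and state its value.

Primer P1: A+T=16, G+C=4 → Tm = 2(16)+4(4) = 48°C
Primer P2: A+T=10, G+C=5 → Tm = 2(10)+4(5) = 40°C
48°C vs 40°C → primer P1 is higher.

Primer P1, 48°C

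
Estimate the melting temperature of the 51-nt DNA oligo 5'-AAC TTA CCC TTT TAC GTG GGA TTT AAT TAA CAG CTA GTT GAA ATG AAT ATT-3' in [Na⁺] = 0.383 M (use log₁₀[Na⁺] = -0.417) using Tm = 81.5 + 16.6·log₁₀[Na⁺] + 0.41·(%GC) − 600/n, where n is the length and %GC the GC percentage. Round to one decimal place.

Length n = 51. Counting bases: A=17, C=7, T=19, G=8
G+C = 15, so %GC = 15/51 × 100 = 29.412%
Salt term: 16.6 × (-0.417) = -6.922
GC term: 0.41 × 29.412 = 12.059; length term: −600/51 = −11.765
Tm = 81.5 + (-6.922) + 12.059 − 11.765 = 74.872 → 74.9°C

74.9°C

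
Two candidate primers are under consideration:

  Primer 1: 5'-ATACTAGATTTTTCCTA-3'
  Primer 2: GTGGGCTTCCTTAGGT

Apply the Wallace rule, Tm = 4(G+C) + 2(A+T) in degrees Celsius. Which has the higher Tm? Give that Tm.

Primer 1: A+T=13, G+C=4 → Tm = 2(13)+4(4) = 42°C
Primer 2: A+T=7, G+C=9 → Tm = 2(7)+4(9) = 50°C
42°C vs 50°C → primer 2 is higher.

Primer 2, 50°C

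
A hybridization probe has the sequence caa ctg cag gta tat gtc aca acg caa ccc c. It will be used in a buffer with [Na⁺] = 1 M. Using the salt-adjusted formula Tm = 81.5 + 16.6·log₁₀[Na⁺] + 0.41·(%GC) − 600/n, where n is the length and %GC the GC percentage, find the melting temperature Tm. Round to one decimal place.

Length n = 31. T=5, C=11, A=10, G=5
G+C = 16, so %GC = 16/31 × 100 = 51.613%
Salt term: 16.6 × (0) = 0
GC term: 0.41 × 51.613 = 21.161; length term: −600/31 = −19.355
Tm = 81.5 + (0) + 21.161 − 19.355 = 83.306 → 83.3°C

83.3°C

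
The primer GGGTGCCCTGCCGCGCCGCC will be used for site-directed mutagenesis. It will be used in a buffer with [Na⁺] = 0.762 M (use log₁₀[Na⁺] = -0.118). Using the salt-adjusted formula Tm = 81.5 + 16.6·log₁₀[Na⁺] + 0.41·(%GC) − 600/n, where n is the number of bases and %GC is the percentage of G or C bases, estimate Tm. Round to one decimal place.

86.4°C

Length n = 20. Base counts: A=0, G=8, T=2, C=10
G+C = 18, so %GC = 18/20 × 100 = 90%
Salt term: 16.6 × (-0.118) = -1.959
GC term: 0.41 × 90 = 36.9; length term: −600/20 = −30
Tm = 81.5 + (-1.959) + 36.9 − 30 = 86.441 → 86.4°C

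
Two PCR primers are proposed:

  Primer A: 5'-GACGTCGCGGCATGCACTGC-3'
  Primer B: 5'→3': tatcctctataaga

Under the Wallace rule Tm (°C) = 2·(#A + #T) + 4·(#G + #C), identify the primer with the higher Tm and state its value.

Primer A, 68°C

Primer A: A+T=6, G+C=14 → Tm = 2(6)+4(14) = 68°C
Primer B: A+T=10, G+C=4 → Tm = 2(10)+4(4) = 36°C
68°C vs 36°C → primer A is higher.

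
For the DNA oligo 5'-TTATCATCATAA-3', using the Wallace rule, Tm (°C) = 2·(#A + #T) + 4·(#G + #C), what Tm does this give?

Scanning the sequence gives T=5, G=0, C=2, A=5.
So N_AT = 10 and N_GC = 2.
Tm = 2×10 + 4×2 = 28°C

28°C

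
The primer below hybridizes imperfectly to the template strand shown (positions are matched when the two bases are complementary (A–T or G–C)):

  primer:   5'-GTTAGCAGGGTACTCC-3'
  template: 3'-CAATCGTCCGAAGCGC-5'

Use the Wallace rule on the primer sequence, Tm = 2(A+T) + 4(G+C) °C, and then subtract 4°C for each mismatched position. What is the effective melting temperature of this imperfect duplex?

34°C

Primer base counts: A=3, T=4, G=5, C=4 → A+T=7, G+C=9
Perfect-match Tm = 2(7) + 4(9) = 14 + 36 = 50°C
Mismatches (positions where the bases are not complementary): 4 (at positions 10, 12, 14, 16)
Effective Tm = 50 − 4×4 = 50 − 16 = 34°C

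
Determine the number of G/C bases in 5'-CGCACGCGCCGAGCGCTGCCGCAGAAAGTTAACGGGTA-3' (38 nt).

25

Counting bases: C=12, A=9, G=13, T=4
Total G or C: 13 + 12 = 25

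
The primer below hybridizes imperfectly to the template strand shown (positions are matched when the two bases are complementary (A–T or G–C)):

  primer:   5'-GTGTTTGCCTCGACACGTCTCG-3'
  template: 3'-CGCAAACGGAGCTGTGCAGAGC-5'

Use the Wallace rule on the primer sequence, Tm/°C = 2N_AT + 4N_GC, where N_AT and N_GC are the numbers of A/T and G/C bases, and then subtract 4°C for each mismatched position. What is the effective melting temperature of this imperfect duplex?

66°C

Primer base counts: A=2, T=7, G=6, C=7 → A+T=9, G+C=13
Perfect-match Tm = 2(9) + 4(13) = 18 + 52 = 70°C
Mismatches (positions where the bases are not complementary): 1 (at position 2)
Effective Tm = 70 − 1×4 = 70 − 4 = 66°C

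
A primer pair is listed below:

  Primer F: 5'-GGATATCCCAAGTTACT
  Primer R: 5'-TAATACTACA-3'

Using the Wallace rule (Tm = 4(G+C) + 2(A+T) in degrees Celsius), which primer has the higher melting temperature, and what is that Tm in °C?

Primer F, 48°C

Primer F: A+T=10, G+C=7 → Tm = 2(10)+4(7) = 48°C
Primer R: A+T=8, G+C=2 → Tm = 2(8)+4(2) = 24°C
48°C vs 24°C → primer F is higher.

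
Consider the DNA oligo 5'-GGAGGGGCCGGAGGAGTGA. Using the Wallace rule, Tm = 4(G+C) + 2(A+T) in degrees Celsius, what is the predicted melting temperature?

66°C

Scanning the sequence gives C=2, A=4, G=12, T=1.
So N_AT = 5 and N_GC = 14.
Tm = 2×5 + 4×14 = 66°C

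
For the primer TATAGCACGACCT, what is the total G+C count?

6

Base counts: T=3, C=4, A=4, G=2
G+C = 2 + 4 = 6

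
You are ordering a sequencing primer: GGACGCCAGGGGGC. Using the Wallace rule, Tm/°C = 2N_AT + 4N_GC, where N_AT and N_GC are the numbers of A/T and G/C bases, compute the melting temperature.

52°C

Counting bases: C=4, A=2, G=8, T=0
A+T = 2, G+C = 12
Tm = 4·12 + 2·2 = 48 + 4 = 52°C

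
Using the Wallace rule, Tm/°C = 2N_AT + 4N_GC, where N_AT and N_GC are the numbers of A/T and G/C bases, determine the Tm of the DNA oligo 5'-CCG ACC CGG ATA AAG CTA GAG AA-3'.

70°C

Counting bases: A=9, G=6, C=6, T=2
So N_AT = 11 and N_GC = 12.
Tm = 2(11) + 4(12) = 22 + 48 = 70°C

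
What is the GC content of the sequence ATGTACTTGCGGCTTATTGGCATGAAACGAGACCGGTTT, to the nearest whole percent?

46%

Base counts: C=7, G=11, A=9, T=12
G+C = 11 + 7 = 18 out of 39 bases
%GC = 18/39 × 100 = 46.15% ≈ 46%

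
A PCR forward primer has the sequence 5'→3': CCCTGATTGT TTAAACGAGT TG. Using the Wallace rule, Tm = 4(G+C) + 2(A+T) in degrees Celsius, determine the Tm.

62°C

C=4, G=5, A=5, T=8
So N_AT = 13 and N_GC = 9.
Tm = 2×13 + 4×9 = 62°C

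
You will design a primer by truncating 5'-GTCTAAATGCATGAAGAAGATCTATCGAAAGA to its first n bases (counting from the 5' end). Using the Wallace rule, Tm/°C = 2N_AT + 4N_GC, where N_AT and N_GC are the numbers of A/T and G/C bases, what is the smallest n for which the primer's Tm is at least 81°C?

First 30 bases: GTCTAAATGCATGAAGAAGATCTATCGAAA → Tm = 80°C (< 81°C)
First 31 bases: GTCTAAATGCATGAAGAAGATCTATCGAAAG → Tm = 84°C (≥ 81°C)
Each additional base adds 2°C (A/T) or 4°C (G/C), so Tm is non-decreasing in n; n = 31 is the first length to reach 81°C.

n = 31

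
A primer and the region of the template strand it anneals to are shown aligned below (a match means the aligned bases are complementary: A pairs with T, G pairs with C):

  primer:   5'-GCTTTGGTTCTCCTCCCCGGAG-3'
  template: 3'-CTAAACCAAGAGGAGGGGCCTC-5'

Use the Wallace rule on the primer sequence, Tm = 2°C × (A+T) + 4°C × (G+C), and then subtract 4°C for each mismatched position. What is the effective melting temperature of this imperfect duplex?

Primer base counts: A=1, T=7, G=6, C=8 → A+T=8, G+C=14
Perfect-match Tm = 2(8) + 4(14) = 16 + 56 = 72°C
Mismatches (positions where the bases are not complementary): 1 (at position 2)
Effective Tm = 72 − 1×4 = 72 − 4 = 68°C

68°C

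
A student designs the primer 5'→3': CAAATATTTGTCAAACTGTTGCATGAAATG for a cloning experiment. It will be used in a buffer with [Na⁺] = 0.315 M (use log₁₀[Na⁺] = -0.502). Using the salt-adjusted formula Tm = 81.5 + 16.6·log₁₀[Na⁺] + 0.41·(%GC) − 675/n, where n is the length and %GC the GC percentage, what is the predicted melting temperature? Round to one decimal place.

63.0°C

Length n = 30. Scanning the sequence gives T=10, C=4, G=5, A=11.
G+C = 9, so %GC = 9/30 × 100 = 30%
Salt term: 16.6 × (-0.502) = -8.333
GC term: 0.41 × 30 = 12.3; length term: −675/30 = −22.5
Tm = 81.5 + (-8.333) + 12.3 − 22.5 = 62.967 → 63.0°C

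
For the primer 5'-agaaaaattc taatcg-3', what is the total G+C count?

4

Scanning the sequence gives G=2, C=2, A=8, T=4.
G+C = 2 + 2 = 4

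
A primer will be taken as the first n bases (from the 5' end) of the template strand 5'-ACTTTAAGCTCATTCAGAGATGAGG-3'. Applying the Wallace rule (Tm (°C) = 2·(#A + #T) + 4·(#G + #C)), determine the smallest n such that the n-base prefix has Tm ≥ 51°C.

n = 19

First 18 bases: ACTTTAAGCTCATTCAGA → Tm = 48°C (< 51°C)
First 19 bases: ACTTTAAGCTCATTCAGAG → Tm = 52°C (≥ 51°C)
Each additional base adds 2°C (A/T) or 4°C (G/C), so Tm is non-decreasing in n; n = 19 is the first length to reach 51°C.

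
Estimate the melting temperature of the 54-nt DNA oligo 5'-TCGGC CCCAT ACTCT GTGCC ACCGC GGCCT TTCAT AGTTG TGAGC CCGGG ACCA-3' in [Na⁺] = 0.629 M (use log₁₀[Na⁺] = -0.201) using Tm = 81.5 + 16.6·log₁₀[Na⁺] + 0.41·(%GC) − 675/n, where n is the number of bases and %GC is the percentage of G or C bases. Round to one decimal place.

91.5°C

Length n = 54. Base counts: T=12, A=8, G=14, C=20
G+C = 34, so %GC = 34/54 × 100 = 62.963%
Salt term: 16.6 × (-0.201) = -3.337
GC term: 0.41 × 62.963 = 25.815; length term: −675/54 = −12.5
Tm = 81.5 + (-3.337) + 25.815 − 12.5 = 91.478 → 91.5°C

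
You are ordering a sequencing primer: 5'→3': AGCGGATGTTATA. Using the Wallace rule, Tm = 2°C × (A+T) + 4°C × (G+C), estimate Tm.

36°C

Base counts: G=4, T=4, A=4, C=1
So N_AT = 8 and N_GC = 5.
Tm = 4·5 + 2·8 = 20 + 16 = 36°C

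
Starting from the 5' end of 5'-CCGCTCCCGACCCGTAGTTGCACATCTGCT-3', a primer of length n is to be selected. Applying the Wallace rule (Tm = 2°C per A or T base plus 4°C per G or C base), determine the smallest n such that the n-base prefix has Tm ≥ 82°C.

First 24 bases: CCGCTCCCGACCCGTAGTTGCACA → Tm = 80°C (< 82°C)
First 25 bases: CCGCTCCCGACCCGTAGTTGCACAT → Tm = 82°C (≥ 82°C)
Each additional base adds 2°C (A/T) or 4°C (G/C), so Tm is non-decreasing in n; n = 25 is the first length to reach 82°C.

n = 25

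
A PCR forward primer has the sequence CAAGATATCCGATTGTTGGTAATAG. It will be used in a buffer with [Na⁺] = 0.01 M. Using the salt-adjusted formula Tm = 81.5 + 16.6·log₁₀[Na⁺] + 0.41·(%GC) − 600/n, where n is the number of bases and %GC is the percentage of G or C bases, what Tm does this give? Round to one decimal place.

Length n = 25. Scanning the sequence gives C=3, A=8, G=6, T=8.
G+C = 9, so %GC = 9/25 × 100 = 36%
Salt term: 16.6 × (-2) = -33.2
GC term: 0.41 × 36 = 14.76; length term: −600/25 = −24
Tm = 81.5 + (-33.2) + 14.76 − 24 = 39.06 → 39.1°C

39.1°C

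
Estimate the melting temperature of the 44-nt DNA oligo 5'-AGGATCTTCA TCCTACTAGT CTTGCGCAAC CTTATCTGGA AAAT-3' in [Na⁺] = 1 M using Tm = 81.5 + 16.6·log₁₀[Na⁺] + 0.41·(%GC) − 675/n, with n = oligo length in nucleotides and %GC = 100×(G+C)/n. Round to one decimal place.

Length n = 44. Base counts: A=12, C=11, T=14, G=7
G+C = 18, so %GC = 18/44 × 100 = 40.909%
Salt term: 16.6 × (0) = 0
GC term: 0.41 × 40.909 = 16.773; length term: −675/44 = −15.341
Tm = 81.5 + (0) + 16.773 − 15.341 = 82.932 → 82.9°C

82.9°C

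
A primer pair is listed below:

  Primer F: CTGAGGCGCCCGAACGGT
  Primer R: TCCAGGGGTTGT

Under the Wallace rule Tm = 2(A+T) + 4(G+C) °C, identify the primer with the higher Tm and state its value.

Primer F: A+T=5, G+C=13 → Tm = 2(5)+4(13) = 62°C
Primer R: A+T=5, G+C=7 → Tm = 2(5)+4(7) = 38°C
62°C vs 38°C → primer F is higher.

Primer F, 62°C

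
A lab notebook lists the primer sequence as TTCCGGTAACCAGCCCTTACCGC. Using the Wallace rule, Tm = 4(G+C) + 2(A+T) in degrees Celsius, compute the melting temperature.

74°C

C=10, G=4, T=5, A=4
So N_AT = 9 and N_GC = 14.
Tm = 2×9 + 4×14 = 74°C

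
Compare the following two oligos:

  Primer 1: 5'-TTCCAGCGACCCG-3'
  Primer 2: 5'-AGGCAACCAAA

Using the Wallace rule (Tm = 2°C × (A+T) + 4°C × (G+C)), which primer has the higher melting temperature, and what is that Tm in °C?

Primer 1: A+T=4, G+C=9 → Tm = 2(4)+4(9) = 44°C
Primer 2: A+T=6, G+C=5 → Tm = 2(6)+4(5) = 32°C
44°C vs 32°C → primer 1 is higher.

Primer 1, 44°C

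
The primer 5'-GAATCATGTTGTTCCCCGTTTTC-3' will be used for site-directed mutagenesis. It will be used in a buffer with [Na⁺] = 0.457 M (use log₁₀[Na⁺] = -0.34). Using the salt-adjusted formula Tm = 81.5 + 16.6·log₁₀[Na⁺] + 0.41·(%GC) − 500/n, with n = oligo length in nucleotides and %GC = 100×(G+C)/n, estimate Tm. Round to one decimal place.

71.9°C

Length n = 23. Base counts: T=10, G=4, A=3, C=6
G+C = 10, so %GC = 10/23 × 100 = 43.478%
Salt term: 16.6 × (-0.34) = -5.644
GC term: 0.41 × 43.478 = 17.826; length term: −500/23 = −21.739
Tm = 81.5 + (-5.644) + 17.826 − 21.739 = 71.943 → 71.9°C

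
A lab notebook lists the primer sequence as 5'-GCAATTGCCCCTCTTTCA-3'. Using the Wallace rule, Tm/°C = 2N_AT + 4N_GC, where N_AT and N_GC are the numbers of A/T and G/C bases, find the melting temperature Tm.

54°C

Base counts: T=6, C=7, G=2, A=3
A+T = 9, G+C = 9
Tm = 2×9 + 4×9 = 54°C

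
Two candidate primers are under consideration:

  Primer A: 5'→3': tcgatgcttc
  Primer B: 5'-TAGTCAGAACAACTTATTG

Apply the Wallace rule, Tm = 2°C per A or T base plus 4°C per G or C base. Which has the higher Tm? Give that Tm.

Primer A: A+T=5, G+C=5 → Tm = 2(5)+4(5) = 30°C
Primer B: A+T=13, G+C=6 → Tm = 2(13)+4(6) = 50°C
30°C vs 50°C → primer B is higher.

Primer B, 50°C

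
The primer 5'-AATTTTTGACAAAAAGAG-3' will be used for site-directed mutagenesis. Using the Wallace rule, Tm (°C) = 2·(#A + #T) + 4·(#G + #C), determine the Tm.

Scanning the sequence gives A=9, C=1, G=3, T=5.
AT pairs contribute 14, GC pairs contribute 4.
Tm = 2(14) + 4(4) = 28 + 16 = 44°C

44°C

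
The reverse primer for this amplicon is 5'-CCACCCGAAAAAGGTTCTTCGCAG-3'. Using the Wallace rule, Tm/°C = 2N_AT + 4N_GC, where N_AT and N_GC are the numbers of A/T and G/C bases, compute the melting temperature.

Counting bases: G=5, C=8, A=7, T=4
So N_AT = 11 and N_GC = 13.
Tm = 4·13 + 2·11 = 52 + 22 = 74°C

74°C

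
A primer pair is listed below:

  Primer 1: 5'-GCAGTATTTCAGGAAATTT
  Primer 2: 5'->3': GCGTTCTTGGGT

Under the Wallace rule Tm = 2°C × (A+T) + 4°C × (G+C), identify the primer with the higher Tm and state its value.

Primer 1, 50°C

Primer 1: A+T=13, G+C=6 → Tm = 2(13)+4(6) = 50°C
Primer 2: A+T=5, G+C=7 → Tm = 2(5)+4(7) = 38°C
50°C vs 38°C → primer 1 is higher.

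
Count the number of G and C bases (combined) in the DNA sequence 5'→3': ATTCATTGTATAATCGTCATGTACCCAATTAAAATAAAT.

9

Scanning the sequence gives C=6, A=16, G=3, T=14.
Total G or C: 3 + 6 = 9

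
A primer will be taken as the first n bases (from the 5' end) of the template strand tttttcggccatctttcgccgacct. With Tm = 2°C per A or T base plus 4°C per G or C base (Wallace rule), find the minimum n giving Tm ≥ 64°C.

First 20 bases: TTTTTCGGCCATCTTTCGCC → Tm = 60°C (< 64°C)
First 21 bases: TTTTTCGGCCATCTTTCGCCG → Tm = 64°C (≥ 64°C)
Since every base adds ≥2°C, Tm only increases with n, so the threshold is first crossed at n = 21.

n = 21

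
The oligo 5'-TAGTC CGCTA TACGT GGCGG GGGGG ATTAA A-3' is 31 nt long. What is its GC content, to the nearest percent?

Counting bases: G=12, T=7, C=5, A=7
G+C = 12 + 5 = 17 out of 31 bases
%GC = 17/31 × 100 = 54.84% ≈ 55%

55%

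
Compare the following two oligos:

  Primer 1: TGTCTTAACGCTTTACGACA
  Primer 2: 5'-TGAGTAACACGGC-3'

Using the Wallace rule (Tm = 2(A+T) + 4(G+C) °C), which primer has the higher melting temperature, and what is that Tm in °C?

Primer 1: A+T=12, G+C=8 → Tm = 2(12)+4(8) = 56°C
Primer 2: A+T=6, G+C=7 → Tm = 2(6)+4(7) = 40°C
56°C vs 40°C → primer 1 is higher.

Primer 1, 56°C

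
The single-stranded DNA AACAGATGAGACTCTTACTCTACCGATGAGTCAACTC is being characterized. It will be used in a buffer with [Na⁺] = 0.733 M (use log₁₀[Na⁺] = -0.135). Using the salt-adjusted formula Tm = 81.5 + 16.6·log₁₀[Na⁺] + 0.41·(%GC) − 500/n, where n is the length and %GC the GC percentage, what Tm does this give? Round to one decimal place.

83.5°C

Length n = 37. Counting bases: C=10, A=12, G=6, T=9
G+C = 16, so %GC = 16/37 × 100 = 43.243%
Salt term: 16.6 × (-0.135) = -2.241
GC term: 0.41 × 43.243 = 17.73; length term: −500/37 = −13.514
Tm = 81.5 + (-2.241) + 17.73 − 13.514 = 83.475 → 83.5°C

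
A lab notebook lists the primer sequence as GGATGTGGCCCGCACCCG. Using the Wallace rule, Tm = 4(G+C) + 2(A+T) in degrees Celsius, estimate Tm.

64°C

Base counts: C=7, T=2, A=2, G=7
AT pairs contribute 4, GC pairs contribute 14.
Tm = 2×4 + 4×14 = 64°C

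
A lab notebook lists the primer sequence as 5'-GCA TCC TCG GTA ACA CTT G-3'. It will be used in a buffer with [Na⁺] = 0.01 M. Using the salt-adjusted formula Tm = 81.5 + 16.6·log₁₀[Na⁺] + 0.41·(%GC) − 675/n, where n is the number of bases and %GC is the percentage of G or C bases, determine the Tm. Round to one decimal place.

Length n = 19. Scanning the sequence gives T=5, G=4, A=4, C=6.
G+C = 10, so %GC = 10/19 × 100 = 52.632%
Salt term: 16.6 × (-2) = -33.2
GC term: 0.41 × 52.632 = 21.579; length term: −675/19 = −35.526
Tm = 81.5 + (-33.2) + 21.579 − 35.526 = 34.353 → 34.4°C

34.4°C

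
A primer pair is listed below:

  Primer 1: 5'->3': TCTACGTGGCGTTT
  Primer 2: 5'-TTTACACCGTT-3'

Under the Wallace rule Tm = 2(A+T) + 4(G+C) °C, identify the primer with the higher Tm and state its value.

Primer 1, 42°C

Primer 1: A+T=7, G+C=7 → Tm = 2(7)+4(7) = 42°C
Primer 2: A+T=7, G+C=4 → Tm = 2(7)+4(4) = 30°C
42°C vs 30°C → primer 1 is higher.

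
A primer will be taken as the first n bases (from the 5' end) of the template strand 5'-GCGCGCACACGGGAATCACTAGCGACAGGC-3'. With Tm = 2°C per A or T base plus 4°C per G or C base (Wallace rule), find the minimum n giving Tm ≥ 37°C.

First 10 bases: GCGCGCACAC → Tm = 36°C (< 37°C)
First 11 bases: GCGCGCACACG → Tm = 40°C (≥ 37°C)
Each additional base adds 2°C (A/T) or 4°C (G/C), so Tm is non-decreasing in n; n = 11 is the first length to reach 37°C.

n = 11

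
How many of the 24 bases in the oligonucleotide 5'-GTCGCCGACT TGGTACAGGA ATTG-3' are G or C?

13

Base counts: G=8, A=5, T=6, C=5
G+C = 8 + 5 = 13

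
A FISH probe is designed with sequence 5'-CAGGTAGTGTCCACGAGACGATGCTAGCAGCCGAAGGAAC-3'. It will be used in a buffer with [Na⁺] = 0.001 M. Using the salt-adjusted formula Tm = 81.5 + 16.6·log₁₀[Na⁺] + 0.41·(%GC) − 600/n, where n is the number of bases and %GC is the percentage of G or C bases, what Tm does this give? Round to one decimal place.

40.3°C

Length n = 40. Base counts: A=12, C=10, T=5, G=13
G+C = 23, so %GC = 23/40 × 100 = 57.5%
Salt term: 16.6 × (-3) = -49.8
GC term: 0.41 × 57.5 = 23.575; length term: −600/40 = −15
Tm = 81.5 + (-49.8) + 23.575 − 15 = 40.275 → 40.3°C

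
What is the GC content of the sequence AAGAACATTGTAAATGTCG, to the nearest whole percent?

32%

Counting bases: G=4, A=8, C=2, T=5
G+C = 4 + 2 = 6 out of 19 bases
%GC = 6/19 × 100 = 31.58% ≈ 32%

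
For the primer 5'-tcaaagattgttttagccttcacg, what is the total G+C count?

9

T=9, G=4, A=6, C=5
Total G or C: 4 + 5 = 9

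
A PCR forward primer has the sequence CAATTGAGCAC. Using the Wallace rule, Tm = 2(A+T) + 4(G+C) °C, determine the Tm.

Base counts: T=2, C=3, A=4, G=2
AT pairs contribute 6, GC pairs contribute 5.
Tm = 4·5 + 2·6 = 20 + 12 = 32°C

32°C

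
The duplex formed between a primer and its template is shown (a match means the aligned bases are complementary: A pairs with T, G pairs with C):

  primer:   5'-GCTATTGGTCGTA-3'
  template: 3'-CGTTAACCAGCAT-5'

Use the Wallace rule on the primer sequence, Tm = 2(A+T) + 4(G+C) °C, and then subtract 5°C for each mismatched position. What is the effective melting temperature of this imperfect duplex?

33°C

Primer base counts: A=2, T=5, G=4, C=2 → A+T=7, G+C=6
Perfect-match Tm = 2(7) + 4(6) = 14 + 24 = 38°C
Mismatches (positions where the bases are not complementary): 1 (at position 3)
Effective Tm = 38 − 1×5 = 38 − 5 = 33°C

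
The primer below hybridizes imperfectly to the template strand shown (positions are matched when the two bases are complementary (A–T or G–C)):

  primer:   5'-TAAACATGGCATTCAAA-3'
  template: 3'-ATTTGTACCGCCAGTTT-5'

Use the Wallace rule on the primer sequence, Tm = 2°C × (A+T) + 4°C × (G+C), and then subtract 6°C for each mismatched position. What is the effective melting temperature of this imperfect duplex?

Primer base counts: A=8, T=4, G=2, C=3 → A+T=12, G+C=5
Perfect-match Tm = 2(12) + 4(5) = 24 + 20 = 44°C
Mismatches (positions where the bases are not complementary): 2 (at positions 11, 12)
Effective Tm = 44 − 2×6 = 44 − 12 = 32°C

32°C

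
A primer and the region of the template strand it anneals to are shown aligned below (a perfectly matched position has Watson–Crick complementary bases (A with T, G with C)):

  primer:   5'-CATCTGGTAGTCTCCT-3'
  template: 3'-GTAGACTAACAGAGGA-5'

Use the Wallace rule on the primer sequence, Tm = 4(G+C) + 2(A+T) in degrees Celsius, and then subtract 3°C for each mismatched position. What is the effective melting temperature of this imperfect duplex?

Primer base counts: A=2, T=6, G=3, C=5 → A+T=8, G+C=8
Perfect-match Tm = 2(8) + 4(8) = 16 + 32 = 48°C
Mismatches (positions where the bases are not complementary): 2 (at positions 7, 9)
Effective Tm = 48 − 2×3 = 48 − 6 = 42°C

42°C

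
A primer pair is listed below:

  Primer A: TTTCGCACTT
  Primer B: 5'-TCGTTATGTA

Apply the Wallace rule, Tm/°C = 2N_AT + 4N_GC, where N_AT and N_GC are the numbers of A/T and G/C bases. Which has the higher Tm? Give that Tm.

Primer A, 28°C

Primer A: A+T=6, G+C=4 → Tm = 2(6)+4(4) = 28°C
Primer B: A+T=7, G+C=3 → Tm = 2(7)+4(3) = 26°C
28°C vs 26°C → primer A is higher.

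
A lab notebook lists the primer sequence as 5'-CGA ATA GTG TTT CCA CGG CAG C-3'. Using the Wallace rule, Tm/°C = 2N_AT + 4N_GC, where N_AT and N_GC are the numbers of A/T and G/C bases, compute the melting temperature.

68°C

Scanning the sequence gives C=6, G=6, A=5, T=5.
AT pairs contribute 10, GC pairs contribute 12.
Tm = 2(10) + 4(12) = 20 + 48 = 68°C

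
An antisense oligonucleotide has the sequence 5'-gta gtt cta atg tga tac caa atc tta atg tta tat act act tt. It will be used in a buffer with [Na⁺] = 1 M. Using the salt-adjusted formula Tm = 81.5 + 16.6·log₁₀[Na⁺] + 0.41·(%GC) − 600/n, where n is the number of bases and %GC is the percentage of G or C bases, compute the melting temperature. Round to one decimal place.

Length n = 44. Base counts: T=19, A=14, C=6, G=5
G+C = 11, so %GC = 11/44 × 100 = 25%
Salt term: 16.6 × (0) = 0
GC term: 0.41 × 25 = 10.25; length term: −600/44 = −13.636
Tm = 81.5 + (0) + 10.25 − 13.636 = 78.114 → 78.1°C

78.1°C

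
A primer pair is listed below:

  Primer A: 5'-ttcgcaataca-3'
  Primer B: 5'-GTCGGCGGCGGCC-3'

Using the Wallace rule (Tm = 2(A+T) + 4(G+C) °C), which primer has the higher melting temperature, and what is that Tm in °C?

Primer A: A+T=7, G+C=4 → Tm = 2(7)+4(4) = 30°C
Primer B: A+T=1, G+C=12 → Tm = 2(1)+4(12) = 50°C
30°C vs 50°C → primer B is higher.

Primer B, 50°C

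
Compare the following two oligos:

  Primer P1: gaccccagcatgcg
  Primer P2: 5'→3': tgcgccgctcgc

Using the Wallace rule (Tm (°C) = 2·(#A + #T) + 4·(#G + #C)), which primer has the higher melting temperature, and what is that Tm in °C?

Primer P1: A+T=4, G+C=10 → Tm = 2(4)+4(10) = 48°C
Primer P2: A+T=2, G+C=10 → Tm = 2(2)+4(10) = 44°C
48°C vs 44°C → primer P1 is higher.

Primer P1, 48°C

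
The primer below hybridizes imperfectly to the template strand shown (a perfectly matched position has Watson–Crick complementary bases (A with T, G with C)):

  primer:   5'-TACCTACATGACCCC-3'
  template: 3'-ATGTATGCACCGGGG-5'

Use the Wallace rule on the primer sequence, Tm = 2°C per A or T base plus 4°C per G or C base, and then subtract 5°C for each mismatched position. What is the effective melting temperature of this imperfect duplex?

Primer base counts: A=4, T=3, G=1, C=7 → A+T=7, G+C=8
Perfect-match Tm = 2(7) + 4(8) = 14 + 32 = 46°C
Mismatches (positions where the bases are not complementary): 3 (at positions 4, 8, 11)
Effective Tm = 46 − 3×5 = 46 − 15 = 31°C

31°C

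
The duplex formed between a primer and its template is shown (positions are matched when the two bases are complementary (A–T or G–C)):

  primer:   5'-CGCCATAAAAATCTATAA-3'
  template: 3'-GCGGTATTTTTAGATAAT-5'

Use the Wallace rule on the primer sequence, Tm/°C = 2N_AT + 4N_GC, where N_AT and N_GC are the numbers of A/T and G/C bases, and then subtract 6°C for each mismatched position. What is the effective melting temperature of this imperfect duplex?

Primer base counts: A=9, T=4, G=1, C=4 → A+T=13, G+C=5
Perfect-match Tm = 2(13) + 4(5) = 26 + 20 = 46°C
Mismatches (positions where the bases are not complementary): 1 (at position 17)
Effective Tm = 46 − 1×6 = 46 − 6 = 40°C

40°C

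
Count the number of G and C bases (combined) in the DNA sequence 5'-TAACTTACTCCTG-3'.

Base counts: A=3, T=5, C=4, G=1
Total G or C: 1 + 4 = 5

5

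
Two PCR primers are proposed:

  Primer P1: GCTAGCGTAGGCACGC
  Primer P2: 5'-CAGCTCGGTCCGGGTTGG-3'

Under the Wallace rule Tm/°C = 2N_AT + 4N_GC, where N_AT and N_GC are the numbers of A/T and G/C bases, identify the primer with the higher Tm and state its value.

Primer P1: A+T=5, G+C=11 → Tm = 2(5)+4(11) = 54°C
Primer P2: A+T=5, G+C=13 → Tm = 2(5)+4(13) = 62°C
54°C vs 62°C → primer P2 is higher.

Primer P2, 62°C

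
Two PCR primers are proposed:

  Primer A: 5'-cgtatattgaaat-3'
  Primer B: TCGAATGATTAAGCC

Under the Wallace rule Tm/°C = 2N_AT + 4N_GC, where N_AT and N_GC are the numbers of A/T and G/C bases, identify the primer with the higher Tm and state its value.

Primer A: A+T=10, G+C=3 → Tm = 2(10)+4(3) = 32°C
Primer B: A+T=9, G+C=6 → Tm = 2(9)+4(6) = 42°C
32°C vs 42°C → primer B is higher.

Primer B, 42°C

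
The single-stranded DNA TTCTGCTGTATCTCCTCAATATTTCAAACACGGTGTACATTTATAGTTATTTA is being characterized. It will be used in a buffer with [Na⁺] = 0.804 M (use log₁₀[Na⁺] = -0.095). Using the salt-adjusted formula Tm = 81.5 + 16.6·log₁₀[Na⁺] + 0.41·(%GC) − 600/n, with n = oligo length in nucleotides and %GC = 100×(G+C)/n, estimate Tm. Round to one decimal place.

81.0°C

Length n = 53. Counting bases: C=10, G=6, T=23, A=14
G+C = 16, so %GC = 16/53 × 100 = 30.189%
Salt term: 16.6 × (-0.095) = -1.577
GC term: 0.41 × 30.189 = 12.377; length term: −600/53 = −11.321
Tm = 81.5 + (-1.577) + 12.377 − 11.321 = 80.979 → 81.0°C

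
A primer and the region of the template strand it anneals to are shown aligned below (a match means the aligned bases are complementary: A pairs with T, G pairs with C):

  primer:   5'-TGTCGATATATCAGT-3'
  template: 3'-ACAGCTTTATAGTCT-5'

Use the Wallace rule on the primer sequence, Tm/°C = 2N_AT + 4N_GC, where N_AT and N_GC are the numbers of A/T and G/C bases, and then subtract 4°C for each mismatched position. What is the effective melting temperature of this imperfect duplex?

32°C

Primer base counts: A=4, T=6, G=3, C=2 → A+T=10, G+C=5
Perfect-match Tm = 2(10) + 4(5) = 20 + 20 = 40°C
Mismatches (positions where the bases are not complementary): 2 (at positions 7, 15)
Effective Tm = 40 − 2×4 = 40 − 8 = 32°C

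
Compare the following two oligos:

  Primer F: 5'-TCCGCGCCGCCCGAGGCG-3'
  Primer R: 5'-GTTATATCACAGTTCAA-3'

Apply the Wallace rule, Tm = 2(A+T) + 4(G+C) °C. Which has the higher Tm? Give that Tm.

Primer F, 68°C

Primer F: A+T=2, G+C=16 → Tm = 2(2)+4(16) = 68°C
Primer R: A+T=12, G+C=5 → Tm = 2(12)+4(5) = 44°C
68°C vs 44°C → primer F is higher.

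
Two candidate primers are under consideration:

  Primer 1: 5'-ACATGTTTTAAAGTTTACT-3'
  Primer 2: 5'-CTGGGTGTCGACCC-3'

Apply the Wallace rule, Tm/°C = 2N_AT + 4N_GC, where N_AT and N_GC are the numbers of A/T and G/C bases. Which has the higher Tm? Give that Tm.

Primer 1: A+T=15, G+C=4 → Tm = 2(15)+4(4) = 46°C
Primer 2: A+T=4, G+C=10 → Tm = 2(4)+4(10) = 48°C
46°C vs 48°C → primer 2 is higher.

Primer 2, 48°C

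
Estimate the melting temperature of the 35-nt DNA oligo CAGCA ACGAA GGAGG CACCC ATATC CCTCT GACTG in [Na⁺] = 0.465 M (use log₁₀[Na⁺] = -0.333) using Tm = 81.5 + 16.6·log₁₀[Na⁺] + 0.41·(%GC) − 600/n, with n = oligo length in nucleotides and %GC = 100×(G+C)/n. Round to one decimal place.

Length n = 35. Scanning the sequence gives C=12, T=5, A=10, G=8.
G+C = 20, so %GC = 20/35 × 100 = 57.143%
Salt term: 16.6 × (-0.333) = -5.528
GC term: 0.41 × 57.143 = 23.429; length term: −600/35 = −17.143
Tm = 81.5 + (-5.528) + 23.429 − 17.143 = 82.258 → 82.3°C

82.3°C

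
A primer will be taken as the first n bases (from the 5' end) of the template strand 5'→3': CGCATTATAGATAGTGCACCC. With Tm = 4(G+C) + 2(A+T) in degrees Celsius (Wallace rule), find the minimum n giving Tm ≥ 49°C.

n = 18

First 17 bases: CGCATTATAGATAGTGC → Tm = 48°C (< 49°C)
First 18 bases: CGCATTATAGATAGTGCA → Tm = 50°C (≥ 49°C)
Since every base adds ≥2°C, Tm only increases with n, so the threshold is first crossed at n = 18.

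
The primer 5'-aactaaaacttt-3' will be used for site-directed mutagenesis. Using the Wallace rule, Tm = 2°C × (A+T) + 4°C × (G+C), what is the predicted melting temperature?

G=0, A=6, C=2, T=4
AT pairs contribute 10, GC pairs contribute 2.
Tm = 2×10 + 4×2 = 28°C

28°C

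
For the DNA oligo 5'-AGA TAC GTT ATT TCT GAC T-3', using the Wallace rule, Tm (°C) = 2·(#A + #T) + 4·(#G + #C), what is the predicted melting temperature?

50°C

Base counts: A=5, G=3, C=3, T=8
AT pairs contribute 13, GC pairs contribute 6.
Tm = 4·6 + 2·13 = 24 + 26 = 50°C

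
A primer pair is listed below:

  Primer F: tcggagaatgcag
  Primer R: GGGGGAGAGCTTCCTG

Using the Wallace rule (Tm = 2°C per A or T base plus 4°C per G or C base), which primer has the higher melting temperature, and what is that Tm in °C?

Primer F: A+T=6, G+C=7 → Tm = 2(6)+4(7) = 40°C
Primer R: A+T=5, G+C=11 → Tm = 2(5)+4(11) = 54°C
40°C vs 54°C → primer R is higher.

Primer R, 54°C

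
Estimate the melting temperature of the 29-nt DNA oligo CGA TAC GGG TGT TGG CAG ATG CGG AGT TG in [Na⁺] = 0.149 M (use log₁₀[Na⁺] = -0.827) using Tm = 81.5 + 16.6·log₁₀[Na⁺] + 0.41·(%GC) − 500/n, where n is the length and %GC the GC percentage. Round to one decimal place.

74.6°C

Length n = 29. A=5, G=13, T=7, C=4
G+C = 17, so %GC = 17/29 × 100 = 58.621%
Salt term: 16.6 × (-0.827) = -13.728
GC term: 0.41 × 58.621 = 24.035; length term: −500/29 = −17.241
Tm = 81.5 + (-13.728) + 24.035 − 17.241 = 74.566 → 74.6°C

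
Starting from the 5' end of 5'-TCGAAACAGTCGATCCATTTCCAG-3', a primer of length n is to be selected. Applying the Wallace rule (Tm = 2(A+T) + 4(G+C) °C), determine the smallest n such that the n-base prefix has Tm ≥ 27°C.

n = 10

First 9 bases: TCGAAACAG → Tm = 26°C (< 27°C)
First 10 bases: TCGAAACAGT → Tm = 28°C (≥ 27°C)
Each additional base adds 2°C (A/T) or 4°C (G/C), so Tm is non-decreasing in n; n = 10 is the first length to reach 27°C.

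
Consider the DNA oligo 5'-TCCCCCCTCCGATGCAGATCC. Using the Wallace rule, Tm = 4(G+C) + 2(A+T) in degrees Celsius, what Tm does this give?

Scanning the sequence gives A=3, G=3, C=11, T=4.
So N_AT = 7 and N_GC = 14.
Tm = 2(7) + 4(14) = 14 + 56 = 70°C

70°C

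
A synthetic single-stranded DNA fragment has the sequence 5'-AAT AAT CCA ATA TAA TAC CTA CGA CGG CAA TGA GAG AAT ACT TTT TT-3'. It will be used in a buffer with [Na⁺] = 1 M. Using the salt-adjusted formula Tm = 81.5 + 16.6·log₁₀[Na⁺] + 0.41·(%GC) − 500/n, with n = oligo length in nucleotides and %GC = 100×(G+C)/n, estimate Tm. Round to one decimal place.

Length n = 47. Counting bases: A=19, C=8, G=6, T=14
G+C = 14, so %GC = 14/47 × 100 = 29.787%
Salt term: 16.6 × (0) = 0
GC term: 0.41 × 29.787 = 12.213; length term: −500/47 = −10.638
Tm = 81.5 + (0) + 12.213 − 10.638 = 83.075 → 83.1°C

83.1°C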